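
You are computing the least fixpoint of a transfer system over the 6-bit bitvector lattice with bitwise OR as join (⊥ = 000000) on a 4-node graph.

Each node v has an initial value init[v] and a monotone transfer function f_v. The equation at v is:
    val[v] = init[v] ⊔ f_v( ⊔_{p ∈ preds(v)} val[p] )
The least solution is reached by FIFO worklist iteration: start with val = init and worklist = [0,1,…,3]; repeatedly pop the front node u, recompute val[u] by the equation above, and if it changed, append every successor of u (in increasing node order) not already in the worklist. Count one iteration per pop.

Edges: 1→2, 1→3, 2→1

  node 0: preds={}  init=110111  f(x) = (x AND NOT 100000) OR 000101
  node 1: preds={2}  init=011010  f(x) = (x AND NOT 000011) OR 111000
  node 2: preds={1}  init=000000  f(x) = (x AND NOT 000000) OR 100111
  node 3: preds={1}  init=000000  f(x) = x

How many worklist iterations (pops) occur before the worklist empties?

Iteration log — 7 steps:
  step 1. node 0  ⊔preds=000000  new=110111  stable
  step 2. node 1  ⊔preds=000000  new=111010  old=011010  +wl: 
  step 3. node 2  ⊔preds=111010  new=111111  old=000000  +wl: 1
  step 4. node 3  ⊔preds=111010  new=111010  old=000000  +wl: 
  step 5. node 1  ⊔preds=111111  new=111110  old=111010  +wl: 2,3
  step 6. node 2  ⊔preds=111110  new=111111  stable
  step 7. node 3  ⊔preds=111110  new=111110  old=111010  +wl: 

Least fixpoint reached:
  node 0: 110111
  node 1: 111110
  node 2: 111111
  node 3: 111110

7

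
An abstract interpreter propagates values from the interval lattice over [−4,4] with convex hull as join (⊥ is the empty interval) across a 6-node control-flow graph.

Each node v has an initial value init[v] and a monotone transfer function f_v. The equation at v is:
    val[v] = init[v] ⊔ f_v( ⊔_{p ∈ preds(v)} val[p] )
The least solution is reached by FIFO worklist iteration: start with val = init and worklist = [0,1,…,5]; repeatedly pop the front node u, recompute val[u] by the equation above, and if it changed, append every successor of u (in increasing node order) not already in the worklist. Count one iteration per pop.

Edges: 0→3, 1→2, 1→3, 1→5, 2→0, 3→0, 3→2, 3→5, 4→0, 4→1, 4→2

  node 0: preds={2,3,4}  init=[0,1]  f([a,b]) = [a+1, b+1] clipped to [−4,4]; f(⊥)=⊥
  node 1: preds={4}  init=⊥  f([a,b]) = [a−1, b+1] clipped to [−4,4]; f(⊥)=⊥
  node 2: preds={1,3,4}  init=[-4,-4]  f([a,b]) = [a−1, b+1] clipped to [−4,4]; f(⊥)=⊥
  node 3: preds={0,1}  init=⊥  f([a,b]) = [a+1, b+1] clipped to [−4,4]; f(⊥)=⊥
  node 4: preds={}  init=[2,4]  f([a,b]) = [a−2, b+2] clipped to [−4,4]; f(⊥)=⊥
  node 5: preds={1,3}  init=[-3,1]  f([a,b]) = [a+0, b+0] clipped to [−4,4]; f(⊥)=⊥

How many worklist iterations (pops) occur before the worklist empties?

Trace (8 dequeues):
  [1] u=0 | in [-4,4] | out [-3,4] | prev [0,1] | push {}
  [2] u=1 | in [2,4] | out [1,4] | prev ⊥ | push {}
  [3] u=2 | in [1,4] | out [-4,4] | prev [-4,-4] | push {0}
  [4] u=3 | in [-3,4] | out [-2,4] | prev ⊥ | push {2}
  [5] u=4 | in ⊥ | out [2,4] | ==
  [6] u=5 | in [-2,4] | out [-3,4] | prev [-3,1] | push {}
  [7] u=0 | in [-4,4] | out [-3,4] | ==
  [8] u=2 | in [-2,4] | out [-4,4] | ==

Converged values:
  [0] [-3,4]
  [1] [1,4]
  [2] [-4,4]
  [3] [-2,4]
  [4] [2,4]
  [5] [-3,4]

8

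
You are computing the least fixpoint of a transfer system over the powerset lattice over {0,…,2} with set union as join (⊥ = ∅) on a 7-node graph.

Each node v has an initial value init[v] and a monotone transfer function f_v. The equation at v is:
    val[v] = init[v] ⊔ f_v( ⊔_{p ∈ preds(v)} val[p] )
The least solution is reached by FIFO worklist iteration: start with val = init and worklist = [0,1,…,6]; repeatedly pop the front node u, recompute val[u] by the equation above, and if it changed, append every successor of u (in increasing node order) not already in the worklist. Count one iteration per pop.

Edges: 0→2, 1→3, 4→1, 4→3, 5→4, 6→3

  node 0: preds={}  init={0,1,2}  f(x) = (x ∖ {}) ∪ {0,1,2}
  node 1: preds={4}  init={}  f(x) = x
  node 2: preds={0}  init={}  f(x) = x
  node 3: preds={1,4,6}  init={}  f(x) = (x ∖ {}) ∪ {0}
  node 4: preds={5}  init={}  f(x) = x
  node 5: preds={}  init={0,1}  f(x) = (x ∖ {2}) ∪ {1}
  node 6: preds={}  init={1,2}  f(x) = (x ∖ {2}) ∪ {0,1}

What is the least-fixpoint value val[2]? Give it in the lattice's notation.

Iteration log — 9 steps:
  step 1. node 0  ⊔preds={}  new={0,1,2}  stable
  step 2. node 1  ⊔preds={}  new={}  stable
  step 3. node 2  ⊔preds={0,1,2}  new={0,1,2}  old={}  +wl: 
  step 4. node 3  ⊔preds={1,2}  new={0,1,2}  old={}  +wl: 
  step 5. node 4  ⊔preds={0,1}  new={0,1}  old={}  +wl: 1,3
  step 6. node 5  ⊔preds={}  new={0,1}  stable
  step 7. node 6  ⊔preds={}  new={0,1,2}  old={1,2}  +wl: 
  step 8. node 1  ⊔preds={0,1}  new={0,1}  old={}  +wl: 
  step 9. node 3  ⊔preds={0,1,2}  new={0,1,2}  stable

Least fixpoint reached:
  node 0: {0,1,2}
  node 1: {0,1}
  node 2: {0,1,2}
  node 3: {0,1,2}
  node 4: {0,1}
  node 5: {0,1}
  node 6: {0,1,2}

{0,1,2}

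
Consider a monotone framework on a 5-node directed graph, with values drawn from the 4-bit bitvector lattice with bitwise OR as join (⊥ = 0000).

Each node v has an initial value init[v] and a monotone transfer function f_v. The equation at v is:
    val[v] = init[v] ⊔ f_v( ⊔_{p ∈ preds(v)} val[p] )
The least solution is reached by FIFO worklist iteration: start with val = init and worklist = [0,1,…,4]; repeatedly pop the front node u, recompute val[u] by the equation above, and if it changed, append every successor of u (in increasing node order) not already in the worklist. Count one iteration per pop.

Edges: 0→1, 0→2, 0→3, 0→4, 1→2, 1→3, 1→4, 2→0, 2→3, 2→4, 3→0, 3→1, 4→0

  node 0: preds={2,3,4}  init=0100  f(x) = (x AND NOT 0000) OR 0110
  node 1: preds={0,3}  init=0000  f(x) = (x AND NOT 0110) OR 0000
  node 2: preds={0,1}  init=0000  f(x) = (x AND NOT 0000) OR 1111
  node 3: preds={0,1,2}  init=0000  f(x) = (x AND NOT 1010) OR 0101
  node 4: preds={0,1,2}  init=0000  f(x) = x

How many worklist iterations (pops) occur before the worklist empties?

Iteration log — 10 steps:
  step 1. node 0  ⊔preds=0000  new=0110  old=0100  +wl: 
  step 2. node 1  ⊔preds=0110  new=0000  stable
  step 3. node 2  ⊔preds=0110  new=1111  old=0000  +wl: 0
  step 4. node 3  ⊔preds=1111  new=0101  old=0000  +wl: 1
  step 5. node 4  ⊔preds=1111  new=1111  old=0000  +wl: 
  step 6. node 0  ⊔preds=1111  new=1111  old=0110  +wl: 2,3,4
  step 7. node 1  ⊔preds=1111  new=1001  old=0000  +wl: 
  step 8. node 2  ⊔preds=1111  new=1111  stable
  step 9. node 3  ⊔preds=1111  new=0101  stable
  step 10. node 4  ⊔preds=1111  new=1111  stable

Least fixpoint reached:
  node 0: 1111
  node 1: 1001
  node 2: 1111
  node 3: 0101
  node 4: 1111

10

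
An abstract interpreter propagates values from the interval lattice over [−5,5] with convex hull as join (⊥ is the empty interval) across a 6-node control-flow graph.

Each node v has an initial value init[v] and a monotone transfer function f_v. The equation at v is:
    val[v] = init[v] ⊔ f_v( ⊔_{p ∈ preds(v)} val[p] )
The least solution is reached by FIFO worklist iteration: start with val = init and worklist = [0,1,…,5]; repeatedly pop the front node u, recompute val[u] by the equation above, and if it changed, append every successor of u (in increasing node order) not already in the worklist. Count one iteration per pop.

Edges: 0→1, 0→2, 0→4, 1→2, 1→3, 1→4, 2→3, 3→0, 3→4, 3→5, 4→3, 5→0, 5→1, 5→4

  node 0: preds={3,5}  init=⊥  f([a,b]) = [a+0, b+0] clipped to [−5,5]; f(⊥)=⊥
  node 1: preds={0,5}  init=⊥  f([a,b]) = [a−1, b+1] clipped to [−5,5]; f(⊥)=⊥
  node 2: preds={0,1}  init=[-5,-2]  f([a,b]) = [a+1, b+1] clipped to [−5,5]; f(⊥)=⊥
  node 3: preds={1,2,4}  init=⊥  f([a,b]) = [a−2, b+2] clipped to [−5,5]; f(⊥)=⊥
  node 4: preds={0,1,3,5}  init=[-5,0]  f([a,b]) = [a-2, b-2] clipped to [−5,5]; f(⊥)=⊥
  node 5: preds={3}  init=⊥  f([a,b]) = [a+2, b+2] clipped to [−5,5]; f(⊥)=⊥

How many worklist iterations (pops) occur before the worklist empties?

18

Trace (18 dequeues):
  [1] u=0 | in ⊥ | out ⊥ | ==
  [2] u=1 | in ⊥ | out ⊥ | ==
  [3] u=2 | in ⊥ | out [-5,-2] | ==
  [4] u=3 | in [-5,0] | out [-5,2] | prev ⊥ | push {0}
  [5] u=4 | in [-5,2] | out [-5,0] | ==
  [6] u=5 | in [-5,2] | out [-3,4] | prev ⊥ | push {1,4}
  [7] u=0 | in [-5,4] | out [-5,4] | prev ⊥ | push {2}
  [8] u=1 | in [-5,4] | out [-5,5] | prev ⊥ | push {3}
  [9] u=4 | in [-5,5] | out [-5,3] | prev [-5,0] | push {}
  [10] u=2 | in [-5,5] | out [-5,5] | prev [-5,-2] | push {}
  [11] u=3 | in [-5,5] | out [-5,5] | prev [-5,2] | push {0,4,5}
  [12] u=0 | in [-5,5] | out [-5,5] | prev [-5,4] | push {1,2}
  [13] u=4 | in [-5,5] | out [-5,3] | ==
  [14] u=5 | in [-5,5] | out [-3,5] | prev [-3,4] | push {0,4}
  [15] u=1 | in [-5,5] | out [-5,5] | ==
  [16] u=2 | in [-5,5] | out [-5,5] | ==
  [17] u=0 | in [-5,5] | out [-5,5] | ==
  [18] u=4 | in [-5,5] | out [-5,3] | ==

Converged values:
  [0] [-5,5]
  [1] [-5,5]
  [2] [-5,5]
  [3] [-5,5]
  [4] [-5,3]
  [5] [-3,5]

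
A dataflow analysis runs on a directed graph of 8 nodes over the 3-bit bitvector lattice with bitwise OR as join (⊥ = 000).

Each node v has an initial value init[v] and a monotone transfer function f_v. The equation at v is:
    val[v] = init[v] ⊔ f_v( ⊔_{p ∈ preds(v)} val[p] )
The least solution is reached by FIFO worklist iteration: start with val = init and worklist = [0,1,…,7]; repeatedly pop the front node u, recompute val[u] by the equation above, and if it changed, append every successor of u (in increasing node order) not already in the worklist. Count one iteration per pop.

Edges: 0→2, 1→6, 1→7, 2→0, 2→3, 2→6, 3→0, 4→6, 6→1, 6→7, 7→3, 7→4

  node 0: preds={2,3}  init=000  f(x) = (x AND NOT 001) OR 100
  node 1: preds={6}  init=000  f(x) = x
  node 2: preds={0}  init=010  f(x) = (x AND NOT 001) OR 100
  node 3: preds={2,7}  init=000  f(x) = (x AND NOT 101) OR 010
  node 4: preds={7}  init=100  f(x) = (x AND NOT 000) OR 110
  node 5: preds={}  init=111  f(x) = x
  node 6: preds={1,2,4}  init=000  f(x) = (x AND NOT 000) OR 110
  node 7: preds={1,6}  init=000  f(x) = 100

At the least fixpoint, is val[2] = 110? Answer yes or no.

Iteration log — 14 steps:
  step 1. node 0  ⊔preds=010  new=110  old=000  +wl: 
  step 2. node 1  ⊔preds=000  new=000  stable
  step 3. node 2  ⊔preds=110  new=110  old=010  +wl: 0
  step 4. node 3  ⊔preds=110  new=010  old=000  +wl: 
  step 5. node 4  ⊔preds=000  new=110  old=100  +wl: 
  step 6. node 5  ⊔preds=000  new=111  stable
  step 7. node 6  ⊔preds=110  new=110  old=000  +wl: 1
  step 8. node 7  ⊔preds=110  new=100  old=000  +wl: 3,4
  step 9. node 0  ⊔preds=110  new=110  stable
  step 10. node 1  ⊔preds=110  new=110  old=000  +wl: 6,7
  step 11. node 3  ⊔preds=110  new=010  stable
  step 12. node 4  ⊔preds=100  new=110  stable
  step 13. node 6  ⊔preds=110  new=110  stable
  step 14. node 7  ⊔preds=110  new=100  stable

Least fixpoint reached:
  node 0: 110
  node 1: 110
  node 2: 110
  node 3: 010
  node 4: 110
  node 5: 111
  node 6: 110
  node 7: 100

yes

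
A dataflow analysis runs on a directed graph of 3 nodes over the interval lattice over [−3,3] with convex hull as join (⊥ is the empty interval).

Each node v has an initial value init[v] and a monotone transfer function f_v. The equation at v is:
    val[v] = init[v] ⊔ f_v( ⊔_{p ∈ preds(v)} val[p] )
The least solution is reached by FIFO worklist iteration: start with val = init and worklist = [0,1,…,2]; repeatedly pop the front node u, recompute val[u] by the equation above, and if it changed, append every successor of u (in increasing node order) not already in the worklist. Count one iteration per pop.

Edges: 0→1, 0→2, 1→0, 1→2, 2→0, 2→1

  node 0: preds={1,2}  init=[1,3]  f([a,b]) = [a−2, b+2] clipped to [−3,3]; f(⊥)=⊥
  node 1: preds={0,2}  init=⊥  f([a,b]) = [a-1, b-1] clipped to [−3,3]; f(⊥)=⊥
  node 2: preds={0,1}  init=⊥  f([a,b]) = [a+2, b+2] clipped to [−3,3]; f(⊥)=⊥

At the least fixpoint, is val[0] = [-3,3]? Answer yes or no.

yes

Worklist (9 pops):
  #1 pop 0: in=⊥ → [1,3] (no change)
  #2 pop 1: in=[1,3] → [0,2] (was ⊥); enqueue [0]
  #3 pop 2: in=[0,3] → [2,3] (was ⊥); enqueue [1]
  #4 pop 0: in=[0,3] → [-2,3] (was [1,3]); enqueue [2]
  #5 pop 1: in=[-2,3] → [-3,2] (was [0,2]); enqueue [0]
  #6 pop 2: in=[-3,3] → [-1,3] (was [2,3]); enqueue [1]
  #7 pop 0: in=[-3,3] → [-3,3] (was [-2,3]); enqueue [2]
  #8 pop 1: in=[-3,3] → [-3,2] (no change)
  #9 pop 2: in=[-3,3] → [-1,3] (no change)

Fixpoint:
  val[0] = [-3,3]
  val[1] = [-3,2]
  val[2] = [-1,3]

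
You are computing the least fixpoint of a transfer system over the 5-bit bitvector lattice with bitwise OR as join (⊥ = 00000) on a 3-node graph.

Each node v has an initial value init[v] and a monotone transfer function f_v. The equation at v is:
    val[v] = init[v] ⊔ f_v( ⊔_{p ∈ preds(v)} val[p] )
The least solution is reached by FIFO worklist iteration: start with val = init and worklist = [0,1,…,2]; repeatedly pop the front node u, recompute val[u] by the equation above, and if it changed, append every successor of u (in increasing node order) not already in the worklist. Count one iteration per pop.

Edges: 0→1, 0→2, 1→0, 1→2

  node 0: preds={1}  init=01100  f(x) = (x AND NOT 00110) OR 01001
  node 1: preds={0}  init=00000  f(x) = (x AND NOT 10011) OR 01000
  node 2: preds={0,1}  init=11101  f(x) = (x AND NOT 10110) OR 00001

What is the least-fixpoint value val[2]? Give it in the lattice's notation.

Trace (4 dequeues):
  [1] u=0 | in 00000 | out 01101 | prev 01100 | push {}
  [2] u=1 | in 01101 | out 01100 | prev 00000 | push {0}
  [3] u=2 | in 01101 | out 11101 | ==
  [4] u=0 | in 01100 | out 01101 | ==

Converged values:
  [0] 01101
  [1] 01100
  [2] 11101

11101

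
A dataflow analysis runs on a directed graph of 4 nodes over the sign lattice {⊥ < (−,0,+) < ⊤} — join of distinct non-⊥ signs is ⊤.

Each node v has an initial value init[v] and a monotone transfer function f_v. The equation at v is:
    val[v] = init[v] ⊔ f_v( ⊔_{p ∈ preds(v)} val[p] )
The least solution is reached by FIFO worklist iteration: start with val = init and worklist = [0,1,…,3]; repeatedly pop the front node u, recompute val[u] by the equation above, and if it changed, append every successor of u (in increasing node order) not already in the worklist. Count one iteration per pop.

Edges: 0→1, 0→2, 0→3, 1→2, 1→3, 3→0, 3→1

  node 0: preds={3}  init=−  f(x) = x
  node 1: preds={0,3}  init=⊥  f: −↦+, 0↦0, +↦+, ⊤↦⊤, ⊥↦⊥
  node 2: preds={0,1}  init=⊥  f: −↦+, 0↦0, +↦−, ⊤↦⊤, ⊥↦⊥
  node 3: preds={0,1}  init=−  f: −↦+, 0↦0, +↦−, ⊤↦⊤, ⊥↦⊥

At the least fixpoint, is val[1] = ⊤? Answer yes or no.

yes

Trace (8 dequeues):
  [1] u=0 | in − | out − | ==
  [2] u=1 | in − | out + | prev ⊥ | push {}
  [3] u=2 | in ⊤ | out ⊤ | prev ⊥ | push {}
  [4] u=3 | in ⊤ | out ⊤ | prev − | push {0,1}
  [5] u=0 | in ⊤ | out ⊤ | prev − | push {2,3}
  [6] u=1 | in ⊤ | out ⊤ | prev + | push {}
  [7] u=2 | in ⊤ | out ⊤ | ==
  [8] u=3 | in ⊤ | out ⊤ | ==

Converged values:
  [0] ⊤
  [1] ⊤
  [2] ⊤
  [3] ⊤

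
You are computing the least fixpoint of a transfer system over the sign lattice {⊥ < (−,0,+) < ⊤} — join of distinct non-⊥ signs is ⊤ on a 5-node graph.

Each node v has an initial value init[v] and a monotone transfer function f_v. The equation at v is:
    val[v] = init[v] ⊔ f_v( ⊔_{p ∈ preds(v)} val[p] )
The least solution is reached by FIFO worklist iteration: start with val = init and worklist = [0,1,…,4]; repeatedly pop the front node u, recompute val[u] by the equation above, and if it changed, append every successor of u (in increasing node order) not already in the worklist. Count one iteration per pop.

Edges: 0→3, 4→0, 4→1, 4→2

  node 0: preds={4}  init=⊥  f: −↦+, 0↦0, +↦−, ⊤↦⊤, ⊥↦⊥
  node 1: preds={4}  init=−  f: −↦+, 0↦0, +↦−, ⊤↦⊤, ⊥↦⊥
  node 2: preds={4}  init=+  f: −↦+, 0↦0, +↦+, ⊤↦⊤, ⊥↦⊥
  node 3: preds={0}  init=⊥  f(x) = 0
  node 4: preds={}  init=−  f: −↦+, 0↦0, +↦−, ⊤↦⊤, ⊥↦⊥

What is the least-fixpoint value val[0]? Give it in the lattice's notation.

+

Trace (5 dequeues):
  [1] u=0 | in − | out + | prev ⊥ | push {}
  [2] u=1 | in − | out ⊤ | prev − | push {}
  [3] u=2 | in − | out + | ==
  [4] u=3 | in + | out 0 | prev ⊥ | push {}
  [5] u=4 | in ⊥ | out − | ==

Converged values:
  [0] +
  [1] ⊤
  [2] +
  [3] 0
  [4] −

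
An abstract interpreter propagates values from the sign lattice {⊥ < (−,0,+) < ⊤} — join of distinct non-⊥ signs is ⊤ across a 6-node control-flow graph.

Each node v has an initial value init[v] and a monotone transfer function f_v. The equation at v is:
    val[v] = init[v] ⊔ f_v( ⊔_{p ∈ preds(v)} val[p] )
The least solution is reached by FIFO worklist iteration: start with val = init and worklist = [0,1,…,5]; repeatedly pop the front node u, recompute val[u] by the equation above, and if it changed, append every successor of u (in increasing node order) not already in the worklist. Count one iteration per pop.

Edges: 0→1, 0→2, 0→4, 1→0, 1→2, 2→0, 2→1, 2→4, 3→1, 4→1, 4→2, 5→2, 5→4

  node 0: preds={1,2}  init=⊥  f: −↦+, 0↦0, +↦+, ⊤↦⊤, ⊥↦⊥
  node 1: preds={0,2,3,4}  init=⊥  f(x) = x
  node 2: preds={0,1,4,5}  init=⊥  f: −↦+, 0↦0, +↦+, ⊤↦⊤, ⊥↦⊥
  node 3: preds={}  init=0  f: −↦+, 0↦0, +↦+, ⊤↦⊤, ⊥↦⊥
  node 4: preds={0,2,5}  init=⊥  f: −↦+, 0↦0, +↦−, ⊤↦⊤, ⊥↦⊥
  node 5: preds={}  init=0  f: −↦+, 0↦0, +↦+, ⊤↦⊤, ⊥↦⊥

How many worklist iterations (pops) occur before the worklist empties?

10

Worklist (10 pops):
  #1 pop 0: in=⊥ → ⊥ (no change)
  #2 pop 1: in=0 → 0 (was ⊥); enqueue [0]
  #3 pop 2: in=0 → 0 (was ⊥); enqueue [1]
  #4 pop 3: in=⊥ → 0 (no change)
  #5 pop 4: in=0 → 0 (was ⊥); enqueue [2]
  #6 pop 5: in=⊥ → 0 (no change)
  #7 pop 0: in=0 → 0 (was ⊥); enqueue [4]
  #8 pop 1: in=0 → 0 (no change)
  #9 pop 2: in=0 → 0 (no change)
  #10 pop 4: in=0 → 0 (no change)

Fixpoint:
  val[0] = 0
  val[1] = 0
  val[2] = 0
  val[3] = 0
  val[4] = 0
  val[5] = 0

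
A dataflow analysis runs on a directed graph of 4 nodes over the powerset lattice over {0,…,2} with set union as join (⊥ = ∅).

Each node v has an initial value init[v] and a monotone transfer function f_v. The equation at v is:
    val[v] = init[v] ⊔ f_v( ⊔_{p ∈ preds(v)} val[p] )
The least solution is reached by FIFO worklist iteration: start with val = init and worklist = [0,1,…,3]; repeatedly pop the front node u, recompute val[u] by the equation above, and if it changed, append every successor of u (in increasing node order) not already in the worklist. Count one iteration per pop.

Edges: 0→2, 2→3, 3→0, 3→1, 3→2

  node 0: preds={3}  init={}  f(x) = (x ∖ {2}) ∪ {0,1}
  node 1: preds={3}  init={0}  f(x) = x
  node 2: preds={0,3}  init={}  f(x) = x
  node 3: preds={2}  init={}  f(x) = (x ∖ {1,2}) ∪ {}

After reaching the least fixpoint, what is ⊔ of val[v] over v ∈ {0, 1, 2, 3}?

{0,1}

Worklist (7 pops):
  #1 pop 0: in={} → {0,1} (was {}); enqueue []
  #2 pop 1: in={} → {0} (no change)
  #3 pop 2: in={0,1} → {0,1} (was {}); enqueue []
  #4 pop 3: in={0,1} → {0} (was {}); enqueue [0,1,2]
  #5 pop 0: in={0} → {0,1} (no change)
  #6 pop 1: in={0} → {0} (no change)
  #7 pop 2: in={0,1} → {0,1} (no change)

Fixpoint:
  val[0] = {0,1}
  val[1] = {0}
  val[2] = {0,1}
  val[3] = {0}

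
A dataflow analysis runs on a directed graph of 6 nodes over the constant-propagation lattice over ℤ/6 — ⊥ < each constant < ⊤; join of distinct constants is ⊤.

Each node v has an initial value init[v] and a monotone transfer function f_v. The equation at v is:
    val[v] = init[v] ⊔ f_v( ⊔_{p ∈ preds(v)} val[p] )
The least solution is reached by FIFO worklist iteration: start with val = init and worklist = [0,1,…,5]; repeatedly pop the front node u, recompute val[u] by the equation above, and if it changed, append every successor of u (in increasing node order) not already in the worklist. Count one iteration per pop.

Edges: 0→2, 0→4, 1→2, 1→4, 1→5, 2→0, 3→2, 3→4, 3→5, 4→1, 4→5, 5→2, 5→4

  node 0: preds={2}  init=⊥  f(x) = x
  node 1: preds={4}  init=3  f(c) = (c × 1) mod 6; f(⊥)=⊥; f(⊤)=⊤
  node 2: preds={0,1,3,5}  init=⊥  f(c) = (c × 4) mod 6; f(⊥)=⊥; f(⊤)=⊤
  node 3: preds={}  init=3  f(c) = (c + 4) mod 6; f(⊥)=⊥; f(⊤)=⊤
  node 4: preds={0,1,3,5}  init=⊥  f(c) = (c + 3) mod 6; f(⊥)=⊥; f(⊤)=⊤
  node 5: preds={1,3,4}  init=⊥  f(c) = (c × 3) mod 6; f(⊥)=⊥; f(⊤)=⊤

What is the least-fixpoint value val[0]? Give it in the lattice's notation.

⊤

Trace (15 dequeues):
  [1] u=0 | in ⊥ | out ⊥ | ==
  [2] u=1 | in ⊥ | out 3 | ==
  [3] u=2 | in 3 | out 0 | prev ⊥ | push {0}
  [4] u=3 | in ⊥ | out 3 | ==
  [5] u=4 | in 3 | out 0 | prev ⊥ | push {1}
  [6] u=5 | in ⊤ | out ⊤ | prev ⊥ | push {2,4}
  [7] u=0 | in 0 | out 0 | prev ⊥ | push {}
  [8] u=1 | in 0 | out ⊤ | prev 3 | push {5}
  [9] u=2 | in ⊤ | out ⊤ | prev 0 | push {0}
  [10] u=4 | in ⊤ | out ⊤ | prev 0 | push {1}
  [11] u=5 | in ⊤ | out ⊤ | ==
  [12] u=0 | in ⊤ | out ⊤ | prev 0 | push {2,4}
  [13] u=1 | in ⊤ | out ⊤ | ==
  [14] u=2 | in ⊤ | out ⊤ | ==
  [15] u=4 | in ⊤ | out ⊤ | ==

Converged values:
  [0] ⊤
  [1] ⊤
  [2] ⊤
  [3] 3
  [4] ⊤
  [5] ⊤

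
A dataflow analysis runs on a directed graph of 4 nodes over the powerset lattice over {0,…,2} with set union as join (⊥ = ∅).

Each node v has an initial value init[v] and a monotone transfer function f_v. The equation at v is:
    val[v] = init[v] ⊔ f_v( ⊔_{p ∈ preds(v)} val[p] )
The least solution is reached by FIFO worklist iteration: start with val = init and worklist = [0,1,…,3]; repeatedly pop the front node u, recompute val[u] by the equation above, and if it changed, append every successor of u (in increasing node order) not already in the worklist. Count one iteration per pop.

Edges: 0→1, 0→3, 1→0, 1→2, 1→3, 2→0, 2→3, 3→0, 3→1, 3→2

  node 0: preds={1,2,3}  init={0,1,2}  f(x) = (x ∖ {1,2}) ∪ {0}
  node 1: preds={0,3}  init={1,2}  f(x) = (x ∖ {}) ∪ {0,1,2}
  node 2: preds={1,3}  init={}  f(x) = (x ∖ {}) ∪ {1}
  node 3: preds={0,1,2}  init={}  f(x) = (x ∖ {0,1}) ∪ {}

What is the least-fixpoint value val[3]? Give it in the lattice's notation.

Iteration log — 7 steps:
  step 1. node 0  ⊔preds={1,2}  new={0,1,2}  stable
  step 2. node 1  ⊔preds={0,1,2}  new={0,1,2}  old={1,2}  +wl: 0
  step 3. node 2  ⊔preds={0,1,2}  new={0,1,2}  old={}  +wl: 
  step 4. node 3  ⊔preds={0,1,2}  new={2}  old={}  +wl: 1,2
  step 5. node 0  ⊔preds={0,1,2}  new={0,1,2}  stable
  step 6. node 1  ⊔preds={0,1,2}  new={0,1,2}  stable
  step 7. node 2  ⊔preds={0,1,2}  new={0,1,2}  stable

Least fixpoint reached:
  node 0: {0,1,2}
  node 1: {0,1,2}
  node 2: {0,1,2}
  node 3: {2}

{2}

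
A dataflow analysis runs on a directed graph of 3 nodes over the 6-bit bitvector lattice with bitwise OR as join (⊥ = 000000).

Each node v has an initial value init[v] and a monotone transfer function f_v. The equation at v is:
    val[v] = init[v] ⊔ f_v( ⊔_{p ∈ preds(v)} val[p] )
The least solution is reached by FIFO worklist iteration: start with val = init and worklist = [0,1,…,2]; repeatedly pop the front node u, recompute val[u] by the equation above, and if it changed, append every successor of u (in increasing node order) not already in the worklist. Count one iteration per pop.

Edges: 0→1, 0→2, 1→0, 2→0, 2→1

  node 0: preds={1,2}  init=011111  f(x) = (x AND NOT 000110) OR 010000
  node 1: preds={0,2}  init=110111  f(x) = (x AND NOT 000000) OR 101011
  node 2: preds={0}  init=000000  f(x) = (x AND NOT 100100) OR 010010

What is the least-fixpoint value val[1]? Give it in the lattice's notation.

111111

Iteration log — 5 steps:
  step 1. node 0  ⊔preds=110111  new=111111  old=011111  +wl: 
  step 2. node 1  ⊔preds=111111  new=111111  old=110111  +wl: 0
  step 3. node 2  ⊔preds=111111  new=011011  old=000000  +wl: 1
  step 4. node 0  ⊔preds=111111  new=111111  stable
  step 5. node 1  ⊔preds=111111  new=111111  stable

Least fixpoint reached:
  node 0: 111111
  node 1: 111111
  node 2: 011011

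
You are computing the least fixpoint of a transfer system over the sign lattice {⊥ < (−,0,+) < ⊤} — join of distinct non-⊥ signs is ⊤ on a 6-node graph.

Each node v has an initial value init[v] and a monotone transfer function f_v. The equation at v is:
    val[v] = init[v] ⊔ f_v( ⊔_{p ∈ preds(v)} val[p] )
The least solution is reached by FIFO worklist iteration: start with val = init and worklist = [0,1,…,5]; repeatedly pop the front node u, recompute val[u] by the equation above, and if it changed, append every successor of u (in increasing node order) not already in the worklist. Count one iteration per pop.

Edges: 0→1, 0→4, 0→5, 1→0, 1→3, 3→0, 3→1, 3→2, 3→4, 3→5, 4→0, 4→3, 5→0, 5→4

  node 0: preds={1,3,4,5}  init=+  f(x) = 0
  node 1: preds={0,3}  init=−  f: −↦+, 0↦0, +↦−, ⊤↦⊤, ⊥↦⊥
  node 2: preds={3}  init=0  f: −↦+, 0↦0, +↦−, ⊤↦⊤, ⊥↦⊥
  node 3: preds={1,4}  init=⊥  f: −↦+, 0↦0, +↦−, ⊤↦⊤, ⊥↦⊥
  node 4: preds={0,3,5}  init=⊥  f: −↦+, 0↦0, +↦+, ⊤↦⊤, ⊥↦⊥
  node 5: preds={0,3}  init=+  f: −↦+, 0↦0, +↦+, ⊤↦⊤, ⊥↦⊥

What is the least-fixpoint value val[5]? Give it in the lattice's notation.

⊤

Iteration log — 11 steps:
  step 1. node 0  ⊔preds=⊤  new=⊤  old=+  +wl: 
  step 2. node 1  ⊔preds=⊤  new=⊤  old=−  +wl: 0
  step 3. node 2  ⊔preds=⊥  new=0  stable
  step 4. node 3  ⊔preds=⊤  new=⊤  old=⊥  +wl: 1,2
  step 5. node 4  ⊔preds=⊤  new=⊤  old=⊥  +wl: 3
  step 6. node 5  ⊔preds=⊤  new=⊤  old=+  +wl: 4
  step 7. node 0  ⊔preds=⊤  new=⊤  stable
  step 8. node 1  ⊔preds=⊤  new=⊤  stable
  step 9. node 2  ⊔preds=⊤  new=⊤  old=0  +wl: 
  step 10. node 3  ⊔preds=⊤  new=⊤  stable
  step 11. node 4  ⊔preds=⊤  new=⊤  stable

Least fixpoint reached:
  node 0: ⊤
  node 1: ⊤
  node 2: ⊤
  node 3: ⊤
  node 4: ⊤
  node 5: ⊤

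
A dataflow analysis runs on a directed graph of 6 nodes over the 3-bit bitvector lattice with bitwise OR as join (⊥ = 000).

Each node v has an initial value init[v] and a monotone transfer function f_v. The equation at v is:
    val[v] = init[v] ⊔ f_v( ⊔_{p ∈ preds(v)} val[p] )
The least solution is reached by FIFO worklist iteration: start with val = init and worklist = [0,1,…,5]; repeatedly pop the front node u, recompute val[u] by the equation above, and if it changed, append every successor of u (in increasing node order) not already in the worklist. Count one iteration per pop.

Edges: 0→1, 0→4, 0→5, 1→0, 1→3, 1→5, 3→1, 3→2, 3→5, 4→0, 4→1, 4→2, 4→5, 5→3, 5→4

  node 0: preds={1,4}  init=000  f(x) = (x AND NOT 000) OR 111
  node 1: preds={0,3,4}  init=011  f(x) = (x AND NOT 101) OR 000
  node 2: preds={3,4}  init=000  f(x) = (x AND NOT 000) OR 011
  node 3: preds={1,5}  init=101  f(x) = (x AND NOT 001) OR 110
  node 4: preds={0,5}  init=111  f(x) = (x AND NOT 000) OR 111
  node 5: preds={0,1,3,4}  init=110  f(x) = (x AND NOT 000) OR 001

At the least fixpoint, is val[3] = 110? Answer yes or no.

Trace (10 dequeues):
  [1] u=0 | in 111 | out 111 | prev 000 | push {}
  [2] u=1 | in 111 | out 011 | ==
  [3] u=2 | in 111 | out 111 | prev 000 | push {}
  [4] u=3 | in 111 | out 111 | prev 101 | push {1,2}
  [5] u=4 | in 111 | out 111 | ==
  [6] u=5 | in 111 | out 111 | prev 110 | push {3,4}
  [7] u=1 | in 111 | out 011 | ==
  [8] u=2 | in 111 | out 111 | ==
  [9] u=3 | in 111 | out 111 | ==
  [10] u=4 | in 111 | out 111 | ==

Converged values:
  [0] 111
  [1] 011
  [2] 111
  [3] 111
  [4] 111
  [5] 111

no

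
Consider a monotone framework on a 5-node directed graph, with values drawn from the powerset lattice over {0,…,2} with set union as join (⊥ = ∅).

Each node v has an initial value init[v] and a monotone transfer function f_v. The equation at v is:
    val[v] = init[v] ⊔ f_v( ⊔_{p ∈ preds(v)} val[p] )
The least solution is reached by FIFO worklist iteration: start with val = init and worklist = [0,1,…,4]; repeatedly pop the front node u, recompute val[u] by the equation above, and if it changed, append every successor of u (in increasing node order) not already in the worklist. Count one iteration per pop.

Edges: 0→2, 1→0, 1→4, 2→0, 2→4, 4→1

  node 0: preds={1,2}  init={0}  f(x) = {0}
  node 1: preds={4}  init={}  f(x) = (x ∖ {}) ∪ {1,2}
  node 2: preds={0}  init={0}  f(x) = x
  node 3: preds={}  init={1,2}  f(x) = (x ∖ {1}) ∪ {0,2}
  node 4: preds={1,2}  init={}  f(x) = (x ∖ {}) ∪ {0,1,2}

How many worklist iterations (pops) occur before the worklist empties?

9

Worklist (9 pops):
  #1 pop 0: in={0} → {0} (no change)
  #2 pop 1: in={} → {1,2} (was {}); enqueue [0]
  #3 pop 2: in={0} → {0} (no change)
  #4 pop 3: in={} → {0,1,2} (was {1,2}); enqueue []
  #5 pop 4: in={0,1,2} → {0,1,2} (was {}); enqueue [1]
  #6 pop 0: in={0,1,2} → {0} (no change)
  #7 pop 1: in={0,1,2} → {0,1,2} (was {1,2}); enqueue [0,4]
  #8 pop 0: in={0,1,2} → {0} (no change)
  #9 pop 4: in={0,1,2} → {0,1,2} (no change)

Fixpoint:
  val[0] = {0}
  val[1] = {0,1,2}
  val[2] = {0}
  val[3] = {0,1,2}
  val[4] = {0,1,2}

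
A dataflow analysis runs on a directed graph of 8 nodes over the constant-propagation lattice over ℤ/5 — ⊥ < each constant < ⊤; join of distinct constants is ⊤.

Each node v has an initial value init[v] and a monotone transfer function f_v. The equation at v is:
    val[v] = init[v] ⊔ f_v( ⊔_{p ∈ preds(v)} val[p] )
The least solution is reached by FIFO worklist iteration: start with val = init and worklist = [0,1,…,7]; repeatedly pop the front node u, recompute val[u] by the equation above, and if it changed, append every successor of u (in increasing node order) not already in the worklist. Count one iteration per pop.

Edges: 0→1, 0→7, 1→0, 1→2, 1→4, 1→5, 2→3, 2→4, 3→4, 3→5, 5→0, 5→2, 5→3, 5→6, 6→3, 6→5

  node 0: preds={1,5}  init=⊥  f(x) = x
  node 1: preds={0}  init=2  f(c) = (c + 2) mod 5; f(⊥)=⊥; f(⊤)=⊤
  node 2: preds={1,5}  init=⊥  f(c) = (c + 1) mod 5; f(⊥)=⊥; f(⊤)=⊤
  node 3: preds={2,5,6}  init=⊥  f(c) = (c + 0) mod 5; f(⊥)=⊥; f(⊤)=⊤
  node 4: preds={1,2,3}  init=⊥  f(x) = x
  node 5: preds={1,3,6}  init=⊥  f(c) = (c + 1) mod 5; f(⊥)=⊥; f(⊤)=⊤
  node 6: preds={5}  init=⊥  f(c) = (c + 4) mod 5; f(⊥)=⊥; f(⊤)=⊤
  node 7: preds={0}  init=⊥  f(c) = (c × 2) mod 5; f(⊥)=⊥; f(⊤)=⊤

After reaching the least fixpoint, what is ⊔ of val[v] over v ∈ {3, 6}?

Iteration log — 14 steps:
  step 1. node 0  ⊔preds=2  new=2  old=⊥  +wl: 
  step 2. node 1  ⊔preds=2  new=⊤  old=2  +wl: 0
  step 3. node 2  ⊔preds=⊤  new=⊤  old=⊥  +wl: 
  step 4. node 3  ⊔preds=⊤  new=⊤  old=⊥  +wl: 
  step 5. node 4  ⊔preds=⊤  new=⊤  old=⊥  +wl: 
  step 6. node 5  ⊔preds=⊤  new=⊤  old=⊥  +wl: 2,3
  step 7. node 6  ⊔preds=⊤  new=⊤  old=⊥  +wl: 5
  step 8. node 7  ⊔preds=2  new=4  old=⊥  +wl: 
  step 9. node 0  ⊔preds=⊤  new=⊤  old=2  +wl: 1,7
  step 10. node 2  ⊔preds=⊤  new=⊤  stable
  step 11. node 3  ⊔preds=⊤  new=⊤  stable
  step 12. node 5  ⊔preds=⊤  new=⊤  stable
  step 13. node 1  ⊔preds=⊤  new=⊤  stable
  step 14. node 7  ⊔preds=⊤  new=⊤  old=4  +wl: 

Least fixpoint reached:
  node 0: ⊤
  node 1: ⊤
  node 2: ⊤
  node 3: ⊤
  node 4: ⊤
  node 5: ⊤
  node 6: ⊤
  node 7: ⊤

⊤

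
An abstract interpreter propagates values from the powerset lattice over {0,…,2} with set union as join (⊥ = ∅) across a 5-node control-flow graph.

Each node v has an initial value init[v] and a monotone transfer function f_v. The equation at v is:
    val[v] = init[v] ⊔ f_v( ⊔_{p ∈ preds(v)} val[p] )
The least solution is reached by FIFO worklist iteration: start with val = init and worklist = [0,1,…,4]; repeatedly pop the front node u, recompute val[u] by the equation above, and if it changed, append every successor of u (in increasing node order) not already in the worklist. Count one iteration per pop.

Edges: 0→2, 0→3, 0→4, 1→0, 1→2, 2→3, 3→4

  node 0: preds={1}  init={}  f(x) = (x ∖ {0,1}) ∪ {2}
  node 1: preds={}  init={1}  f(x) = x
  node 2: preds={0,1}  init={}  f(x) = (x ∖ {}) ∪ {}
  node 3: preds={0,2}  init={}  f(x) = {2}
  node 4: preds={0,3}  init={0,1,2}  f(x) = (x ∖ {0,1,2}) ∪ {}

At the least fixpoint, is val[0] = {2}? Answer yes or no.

Iteration log — 5 steps:
  step 1. node 0  ⊔preds={1}  new={2}  old={}  +wl: 
  step 2. node 1  ⊔preds={}  new={1}  stable
  step 3. node 2  ⊔preds={1,2}  new={1,2}  old={}  +wl: 
  step 4. node 3  ⊔preds={1,2}  new={2}  old={}  +wl: 
  step 5. node 4  ⊔preds={2}  new={0,1,2}  stable

Least fixpoint reached:
  node 0: {2}
  node 1: {1}
  node 2: {1,2}
  node 3: {2}
  node 4: {0,1,2}

yes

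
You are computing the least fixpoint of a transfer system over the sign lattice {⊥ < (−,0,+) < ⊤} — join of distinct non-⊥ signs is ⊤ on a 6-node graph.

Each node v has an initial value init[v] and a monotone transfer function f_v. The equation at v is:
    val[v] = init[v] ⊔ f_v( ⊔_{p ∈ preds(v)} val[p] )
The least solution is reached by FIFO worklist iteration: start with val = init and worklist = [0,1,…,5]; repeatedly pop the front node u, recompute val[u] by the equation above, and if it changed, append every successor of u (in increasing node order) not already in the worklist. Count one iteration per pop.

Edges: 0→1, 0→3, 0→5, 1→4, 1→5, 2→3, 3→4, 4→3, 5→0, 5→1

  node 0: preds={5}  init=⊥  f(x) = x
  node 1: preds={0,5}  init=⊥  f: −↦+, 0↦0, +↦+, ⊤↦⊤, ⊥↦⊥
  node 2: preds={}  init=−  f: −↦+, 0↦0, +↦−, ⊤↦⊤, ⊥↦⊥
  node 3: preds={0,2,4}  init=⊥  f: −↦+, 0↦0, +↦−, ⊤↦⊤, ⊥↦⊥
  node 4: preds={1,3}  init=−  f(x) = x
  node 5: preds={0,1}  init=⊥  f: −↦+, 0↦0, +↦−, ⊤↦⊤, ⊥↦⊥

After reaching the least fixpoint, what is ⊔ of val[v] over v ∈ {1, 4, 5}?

Worklist (8 pops):
  #1 pop 0: in=⊥ → ⊥ (no change)
  #2 pop 1: in=⊥ → ⊥ (no change)
  #3 pop 2: in=⊥ → − (no change)
  #4 pop 3: in=− → + (was ⊥); enqueue []
  #5 pop 4: in=+ → ⊤ (was −); enqueue [3]
  #6 pop 5: in=⊥ → ⊥ (no change)
  #7 pop 3: in=⊤ → ⊤ (was +); enqueue [4]
  #8 pop 4: in=⊤ → ⊤ (no change)

Fixpoint:
  val[0] = ⊥
  val[1] = ⊥
  val[2] = −
  val[3] = ⊤
  val[4] = ⊤
  val[5] = ⊥

⊤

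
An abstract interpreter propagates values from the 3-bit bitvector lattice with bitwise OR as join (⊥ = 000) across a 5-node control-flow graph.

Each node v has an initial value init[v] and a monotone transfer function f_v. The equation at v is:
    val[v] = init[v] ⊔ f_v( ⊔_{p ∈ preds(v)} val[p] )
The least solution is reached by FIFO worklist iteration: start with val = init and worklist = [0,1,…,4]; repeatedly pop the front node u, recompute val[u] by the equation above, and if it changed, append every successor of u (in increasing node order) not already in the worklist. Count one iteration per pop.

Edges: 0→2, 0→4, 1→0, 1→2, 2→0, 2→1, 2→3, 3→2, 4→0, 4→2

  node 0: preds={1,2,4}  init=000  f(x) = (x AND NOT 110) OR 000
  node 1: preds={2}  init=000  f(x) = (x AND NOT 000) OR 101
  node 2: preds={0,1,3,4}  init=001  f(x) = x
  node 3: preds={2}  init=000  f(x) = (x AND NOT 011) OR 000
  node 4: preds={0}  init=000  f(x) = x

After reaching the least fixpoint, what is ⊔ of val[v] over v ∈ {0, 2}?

101

Worklist (8 pops):
  #1 pop 0: in=001 → 001 (was 000); enqueue []
  #2 pop 1: in=001 → 101 (was 000); enqueue [0]
  #3 pop 2: in=101 → 101 (was 001); enqueue [1]
  #4 pop 3: in=101 → 100 (was 000); enqueue [2]
  #5 pop 4: in=001 → 001 (was 000); enqueue []
  #6 pop 0: in=101 → 001 (no change)
  #7 pop 1: in=101 → 101 (no change)
  #8 pop 2: in=101 → 101 (no change)

Fixpoint:
  val[0] = 001
  val[1] = 101
  val[2] = 101
  val[3] = 100
  val[4] = 001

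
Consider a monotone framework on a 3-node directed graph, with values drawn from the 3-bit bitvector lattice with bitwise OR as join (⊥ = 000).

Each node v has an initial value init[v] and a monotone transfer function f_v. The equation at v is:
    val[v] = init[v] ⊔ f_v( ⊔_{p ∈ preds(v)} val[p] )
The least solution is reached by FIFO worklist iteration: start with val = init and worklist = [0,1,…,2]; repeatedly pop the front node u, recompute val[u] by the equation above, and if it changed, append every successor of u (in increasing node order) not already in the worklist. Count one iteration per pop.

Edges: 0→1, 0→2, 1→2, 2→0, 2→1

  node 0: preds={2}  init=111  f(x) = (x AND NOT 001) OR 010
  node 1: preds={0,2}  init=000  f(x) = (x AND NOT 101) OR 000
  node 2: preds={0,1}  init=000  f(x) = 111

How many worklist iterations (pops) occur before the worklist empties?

5

Iteration log — 5 steps:
  step 1. node 0  ⊔preds=000  new=111  stable
  step 2. node 1  ⊔preds=111  new=010  old=000  +wl: 
  step 3. node 2  ⊔preds=111  new=111  old=000  +wl: 0,1
  step 4. node 0  ⊔preds=111  new=111  stable
  step 5. node 1  ⊔preds=111  new=010  stable

Least fixpoint reached:
  node 0: 111
  node 1: 010
  node 2: 111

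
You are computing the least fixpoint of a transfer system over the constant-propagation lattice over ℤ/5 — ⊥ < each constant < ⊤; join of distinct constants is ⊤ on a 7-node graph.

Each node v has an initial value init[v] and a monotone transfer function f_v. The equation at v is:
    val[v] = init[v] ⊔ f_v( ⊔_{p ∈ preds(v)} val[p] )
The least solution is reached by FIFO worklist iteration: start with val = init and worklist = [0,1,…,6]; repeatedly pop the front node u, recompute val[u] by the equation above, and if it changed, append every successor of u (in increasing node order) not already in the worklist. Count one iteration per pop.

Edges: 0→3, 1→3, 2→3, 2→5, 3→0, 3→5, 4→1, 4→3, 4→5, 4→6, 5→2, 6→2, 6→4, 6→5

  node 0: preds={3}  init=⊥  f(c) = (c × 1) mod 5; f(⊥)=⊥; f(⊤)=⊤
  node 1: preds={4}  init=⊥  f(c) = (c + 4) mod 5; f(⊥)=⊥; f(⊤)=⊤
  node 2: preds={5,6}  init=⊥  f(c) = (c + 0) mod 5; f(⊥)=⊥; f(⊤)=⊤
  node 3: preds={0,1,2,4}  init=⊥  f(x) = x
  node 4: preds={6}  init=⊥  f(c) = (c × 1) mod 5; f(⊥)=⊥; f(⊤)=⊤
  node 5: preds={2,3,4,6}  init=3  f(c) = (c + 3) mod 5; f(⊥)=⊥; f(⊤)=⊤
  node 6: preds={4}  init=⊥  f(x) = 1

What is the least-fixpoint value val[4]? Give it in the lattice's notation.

Iteration log — 17 steps:
  step 1. node 0  ⊔preds=⊥  new=⊥  stable
  step 2. node 1  ⊔preds=⊥  new=⊥  stable
  step 3. node 2  ⊔preds=3  new=3  old=⊥  +wl: 
  step 4. node 3  ⊔preds=3  new=3  old=⊥  +wl: 0
  step 5. node 4  ⊔preds=⊥  new=⊥  stable
  step 6. node 5  ⊔preds=3  new=⊤  old=3  +wl: 2
  step 7. node 6  ⊔preds=⊥  new=1  old=⊥  +wl: 4,5
  step 8. node 0  ⊔preds=3  new=3  old=⊥  +wl: 3
  step 9. node 2  ⊔preds=⊤  new=⊤  old=3  +wl: 
  step 10. node 4  ⊔preds=1  new=1  old=⊥  +wl: 1,6
  step 11. node 5  ⊔preds=⊤  new=⊤  stable
  step 12. node 3  ⊔preds=⊤  new=⊤  old=3  +wl: 0,5
  step 13. node 1  ⊔preds=1  new=0  old=⊥  +wl: 3
  step 14. node 6  ⊔preds=1  new=1  stable
  step 15. node 0  ⊔preds=⊤  new=⊤  old=3  +wl: 
  step 16. node 5  ⊔preds=⊤  new=⊤  stable
  step 17. node 3  ⊔preds=⊤  new=⊤  stable

Least fixpoint reached:
  node 0: ⊤
  node 1: 0
  node 2: ⊤
  node 3: ⊤
  node 4: 1
  node 5: ⊤
  node 6: 1

1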